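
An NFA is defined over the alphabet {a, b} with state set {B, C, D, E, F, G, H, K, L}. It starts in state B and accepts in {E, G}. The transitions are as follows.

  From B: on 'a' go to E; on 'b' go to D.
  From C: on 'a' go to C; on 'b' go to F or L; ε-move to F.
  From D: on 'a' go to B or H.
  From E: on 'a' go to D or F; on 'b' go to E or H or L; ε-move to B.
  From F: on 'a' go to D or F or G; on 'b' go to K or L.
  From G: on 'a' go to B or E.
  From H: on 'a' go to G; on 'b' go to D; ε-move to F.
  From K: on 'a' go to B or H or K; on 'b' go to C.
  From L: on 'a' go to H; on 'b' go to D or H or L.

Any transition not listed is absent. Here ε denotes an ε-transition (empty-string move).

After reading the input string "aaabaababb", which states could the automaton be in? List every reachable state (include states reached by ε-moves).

{B, C, D, E, F, H, K, L}

Start in {B}.
Read 'a': B→{E}; union {E}; ε-closure = {B, E}.
Read 'a': B→{E}, E→{D, F}; union {D, E, F}; ε-closure = {B, D, E, F}.
Read 'a': B→{E}, D→{B, H}, E→{D, F}, F→{D, F, G}; now {B, D, E, F, G, H}.
Read 'b': B→{D}, D→∅, E→{E, H, L}, F→{K, L}, G→∅, H→{D}; union {D, E, H, K, L}; ε-closure = {B, D, E, F, H, K, L}.
Read 'a': B→{E}, D→{B, H}, E→{D, F}, F→{D, F, G}, H→{G}, K→{B, H, K}, L→{H}; now {B, D, E, F, G, H, K}.
Read 'a': B→{E}, D→{B, H}, E→{D, F}, F→{D, F, G}, G→{B, E}, H→{G}, K→{B, H, K}; now {B, D, E, F, G, H, K}.
Read 'b': B→{D}, D→∅, E→{E, H, L}, F→{K, L}, G→∅, H→{D}, K→{C}; union {C, D, E, H, K, L}; ε-closure = {B, C, D, E, F, H, K, L}.
Read 'a': B→{E}, C→{C}, D→{B, H}, E→{D, F}, F→{D, F, G}, H→{G}, K→{B, H, K}, L→{H}; now {B, C, D, E, F, G, H, K}.
Read 'b': B→{D}, C→{F, L}, D→∅, E→{E, H, L}, F→{K, L}, G→∅, H→{D}, K→{C}; union {C, D, E, F, H, K, L}; ε-closure = {B, C, D, E, F, H, K, L}.
Read 'b': B→{D}, C→{F, L}, D→∅, E→{E, H, L}, F→{K, L}, H→{D}, K→{C}, L→{D, H, L}; union {C, D, E, F, H, K, L}; ε-closure = {B, C, D, E, F, H, K, L}.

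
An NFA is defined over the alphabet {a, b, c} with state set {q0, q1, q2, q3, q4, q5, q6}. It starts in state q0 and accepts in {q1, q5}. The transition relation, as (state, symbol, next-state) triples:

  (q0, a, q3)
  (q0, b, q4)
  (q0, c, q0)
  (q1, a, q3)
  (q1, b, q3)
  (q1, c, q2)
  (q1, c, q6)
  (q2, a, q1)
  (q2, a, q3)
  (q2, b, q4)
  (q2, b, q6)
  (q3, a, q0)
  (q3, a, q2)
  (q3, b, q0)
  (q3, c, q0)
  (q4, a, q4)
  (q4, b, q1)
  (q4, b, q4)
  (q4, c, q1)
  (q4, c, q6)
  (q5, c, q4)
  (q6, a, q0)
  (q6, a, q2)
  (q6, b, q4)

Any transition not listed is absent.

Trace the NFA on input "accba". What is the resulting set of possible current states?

{q4}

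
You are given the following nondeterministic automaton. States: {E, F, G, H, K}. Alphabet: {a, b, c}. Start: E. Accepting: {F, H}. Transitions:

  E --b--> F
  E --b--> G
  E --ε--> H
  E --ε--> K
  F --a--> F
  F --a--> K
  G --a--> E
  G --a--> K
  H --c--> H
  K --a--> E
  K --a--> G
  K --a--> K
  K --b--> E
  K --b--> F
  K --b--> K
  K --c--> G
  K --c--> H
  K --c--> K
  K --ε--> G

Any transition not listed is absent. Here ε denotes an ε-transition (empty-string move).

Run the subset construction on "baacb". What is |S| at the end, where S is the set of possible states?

Start: ε-closure({E}) = {E, G, H, K}.
Read 'b': {E, G, H, K} → {E, F, G, H, K}.
Read 'a': {E, F, G, H, K} → {E, F, G, H, K}.
Read 'a': {E, F, G, H, K} → {E, F, G, H, K}.
Read 'c': {E, F, G, H, K} → {G, H, K}.
Read 'b': {G, H, K} → {E, F, G, H, K}.
That set has 5 states.

5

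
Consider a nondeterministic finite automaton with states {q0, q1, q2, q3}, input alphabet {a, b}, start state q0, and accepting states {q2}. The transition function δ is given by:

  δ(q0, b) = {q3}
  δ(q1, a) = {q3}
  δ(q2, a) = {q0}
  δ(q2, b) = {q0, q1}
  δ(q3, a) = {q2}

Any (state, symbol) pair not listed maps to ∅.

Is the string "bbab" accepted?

No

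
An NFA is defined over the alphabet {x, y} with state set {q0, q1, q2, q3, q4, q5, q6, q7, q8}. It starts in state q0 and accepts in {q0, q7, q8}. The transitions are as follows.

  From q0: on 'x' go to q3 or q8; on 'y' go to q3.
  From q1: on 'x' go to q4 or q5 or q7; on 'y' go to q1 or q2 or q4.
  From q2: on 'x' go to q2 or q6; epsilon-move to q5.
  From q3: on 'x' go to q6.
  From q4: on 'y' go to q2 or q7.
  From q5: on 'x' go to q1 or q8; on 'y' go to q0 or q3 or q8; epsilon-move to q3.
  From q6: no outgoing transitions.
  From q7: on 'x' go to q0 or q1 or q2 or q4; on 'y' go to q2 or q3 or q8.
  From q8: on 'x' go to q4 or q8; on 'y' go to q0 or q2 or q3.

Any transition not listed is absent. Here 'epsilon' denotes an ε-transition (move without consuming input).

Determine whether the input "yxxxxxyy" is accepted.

No

Start in {q0}.
Read 'y': q0→{q3}; now {q3}.
Read 'x': q3→{q6}; now {q6}.
Read 'x': q6→∅; now ∅.
The set is empty and remains empty for the remaining 5 symbols.
The final set ∅ contains no accepting state.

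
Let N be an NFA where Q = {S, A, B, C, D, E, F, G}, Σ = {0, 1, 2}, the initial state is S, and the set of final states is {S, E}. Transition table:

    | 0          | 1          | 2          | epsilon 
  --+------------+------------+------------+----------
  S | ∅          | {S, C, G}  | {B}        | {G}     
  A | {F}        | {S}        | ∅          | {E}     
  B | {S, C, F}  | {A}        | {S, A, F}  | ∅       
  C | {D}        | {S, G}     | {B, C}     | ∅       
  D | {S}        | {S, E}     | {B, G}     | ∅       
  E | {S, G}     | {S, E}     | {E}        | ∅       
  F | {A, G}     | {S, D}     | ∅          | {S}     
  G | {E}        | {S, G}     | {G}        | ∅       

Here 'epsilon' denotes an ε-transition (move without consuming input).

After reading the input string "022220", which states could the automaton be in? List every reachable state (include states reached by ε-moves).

Start: ε-closure({S}) = {S, G}.
Read '0': {S, G} → {E}.
Read '2': {E} → {E}.
Read '2': {E} → {E}.
Read '2': {E} → {E}.
Read '2': {E} → {E}.
Read '0': {E} → {S, G}.

{S, G}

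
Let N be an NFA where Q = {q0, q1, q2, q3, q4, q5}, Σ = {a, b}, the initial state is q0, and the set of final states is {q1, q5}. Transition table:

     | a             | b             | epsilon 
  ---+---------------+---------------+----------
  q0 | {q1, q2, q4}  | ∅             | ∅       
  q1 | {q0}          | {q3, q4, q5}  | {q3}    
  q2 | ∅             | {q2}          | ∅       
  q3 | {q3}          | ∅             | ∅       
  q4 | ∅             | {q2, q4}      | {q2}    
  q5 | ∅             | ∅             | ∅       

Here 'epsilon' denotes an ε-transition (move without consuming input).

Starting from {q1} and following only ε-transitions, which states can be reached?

Begin with {q1}.
ε-move q1 → q3; add q3.

{q1, q3}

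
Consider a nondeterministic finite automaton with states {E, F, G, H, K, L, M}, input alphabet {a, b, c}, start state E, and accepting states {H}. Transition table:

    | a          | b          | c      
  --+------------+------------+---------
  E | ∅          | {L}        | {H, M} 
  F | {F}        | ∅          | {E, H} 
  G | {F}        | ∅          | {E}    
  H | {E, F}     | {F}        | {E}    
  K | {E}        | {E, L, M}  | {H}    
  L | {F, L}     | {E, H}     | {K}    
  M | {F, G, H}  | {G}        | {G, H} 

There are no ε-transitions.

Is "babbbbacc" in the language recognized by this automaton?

Yes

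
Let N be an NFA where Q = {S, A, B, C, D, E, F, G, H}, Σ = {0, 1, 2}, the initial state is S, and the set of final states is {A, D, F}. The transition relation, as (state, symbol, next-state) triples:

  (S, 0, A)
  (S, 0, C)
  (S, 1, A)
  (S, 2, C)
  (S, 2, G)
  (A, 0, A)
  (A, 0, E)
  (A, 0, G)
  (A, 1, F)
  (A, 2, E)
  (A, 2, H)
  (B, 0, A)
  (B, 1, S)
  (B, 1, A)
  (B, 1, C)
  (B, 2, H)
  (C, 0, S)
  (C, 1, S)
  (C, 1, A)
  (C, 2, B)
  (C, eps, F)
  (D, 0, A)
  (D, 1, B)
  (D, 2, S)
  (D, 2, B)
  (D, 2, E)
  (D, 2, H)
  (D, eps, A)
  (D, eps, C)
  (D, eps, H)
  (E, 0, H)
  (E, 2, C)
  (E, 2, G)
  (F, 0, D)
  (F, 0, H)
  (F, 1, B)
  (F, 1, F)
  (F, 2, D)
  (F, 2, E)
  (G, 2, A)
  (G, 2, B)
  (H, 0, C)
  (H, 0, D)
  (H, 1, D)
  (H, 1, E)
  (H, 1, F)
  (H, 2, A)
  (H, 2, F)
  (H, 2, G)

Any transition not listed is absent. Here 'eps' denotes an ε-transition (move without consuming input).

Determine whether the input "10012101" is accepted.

Yes

Start in {S}.
Read '1': {S} → {A}.
Read '0': {A} → {A, E, G}.
Read '0': {A, E, G} → {A, E, G, H}.
Read '1': {A, E, G, H} → {A, C, D, E, F, H}.
Read '2': {A, C, D, E, F, H} → {S, A, B, C, D, E, F, G, H}.
Read '1': {S, A, B, C, D, E, F, G, H} → {S, A, B, C, D, E, F, H}.
Read '0': {S, A, B, C, D, E, F, H} → {S, A, C, D, E, F, G, H}.
Read '1': {S, A, C, D, E, F, G, H} → {S, A, B, C, D, E, F, H}.
The final set {S, A, B, C, D, E, F, H} contains the accepting states A, D, F.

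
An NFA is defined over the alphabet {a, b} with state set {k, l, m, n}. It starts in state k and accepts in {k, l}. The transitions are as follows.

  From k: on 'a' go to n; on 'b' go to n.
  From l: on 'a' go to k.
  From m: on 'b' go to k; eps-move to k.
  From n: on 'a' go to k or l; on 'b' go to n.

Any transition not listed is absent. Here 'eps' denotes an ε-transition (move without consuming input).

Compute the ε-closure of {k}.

Begin with {k}.
No ε-moves leave this set, so the closure equals the set itself.

{k}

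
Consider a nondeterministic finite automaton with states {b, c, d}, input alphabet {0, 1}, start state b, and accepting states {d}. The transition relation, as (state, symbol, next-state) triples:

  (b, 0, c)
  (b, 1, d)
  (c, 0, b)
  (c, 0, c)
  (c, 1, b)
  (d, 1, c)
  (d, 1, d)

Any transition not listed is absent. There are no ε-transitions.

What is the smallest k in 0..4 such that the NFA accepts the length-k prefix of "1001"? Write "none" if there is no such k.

1

Start in {b}.
Read '1': {b} → {d}.
None of the earlier sets intersect F, but {d} does.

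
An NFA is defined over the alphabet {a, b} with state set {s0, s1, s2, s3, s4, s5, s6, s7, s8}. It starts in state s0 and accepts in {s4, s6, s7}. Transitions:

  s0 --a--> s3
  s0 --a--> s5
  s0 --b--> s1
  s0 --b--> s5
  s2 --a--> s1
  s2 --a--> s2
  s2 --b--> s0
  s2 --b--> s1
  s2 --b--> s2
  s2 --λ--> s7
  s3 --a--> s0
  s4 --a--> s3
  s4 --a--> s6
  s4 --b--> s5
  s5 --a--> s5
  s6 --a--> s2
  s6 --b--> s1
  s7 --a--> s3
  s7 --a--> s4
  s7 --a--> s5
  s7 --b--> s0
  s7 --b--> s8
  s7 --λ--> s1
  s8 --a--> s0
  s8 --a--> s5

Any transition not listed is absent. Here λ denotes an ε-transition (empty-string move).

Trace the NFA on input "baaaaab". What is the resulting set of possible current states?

Start in {s0}.
Read 'b': s0→{s1, s5}; now {s1, s5}.
Read 'a': s1→∅, s5→{s5}; now {s5}.
Read 'a': s5→{s5}; now {s5}.
Read 'a': s5→{s5}; now {s5}.
Read 'a': s5→{s5}; now {s5}.
Read 'a': s5→{s5}; now {s5}.
Read 'b': s5→∅; now ∅.

∅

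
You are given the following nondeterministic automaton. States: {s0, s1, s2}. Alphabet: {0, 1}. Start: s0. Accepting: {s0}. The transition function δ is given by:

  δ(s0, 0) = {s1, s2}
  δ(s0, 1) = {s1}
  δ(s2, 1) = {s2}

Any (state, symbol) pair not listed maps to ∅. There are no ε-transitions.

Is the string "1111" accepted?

Start in {s0}.
Read '1': {s0} → {s1}.
Read '1': {s1} → ∅.
The set is empty and remains empty for the remaining 2 symbols.
The final set ∅ contains no accepting state.

No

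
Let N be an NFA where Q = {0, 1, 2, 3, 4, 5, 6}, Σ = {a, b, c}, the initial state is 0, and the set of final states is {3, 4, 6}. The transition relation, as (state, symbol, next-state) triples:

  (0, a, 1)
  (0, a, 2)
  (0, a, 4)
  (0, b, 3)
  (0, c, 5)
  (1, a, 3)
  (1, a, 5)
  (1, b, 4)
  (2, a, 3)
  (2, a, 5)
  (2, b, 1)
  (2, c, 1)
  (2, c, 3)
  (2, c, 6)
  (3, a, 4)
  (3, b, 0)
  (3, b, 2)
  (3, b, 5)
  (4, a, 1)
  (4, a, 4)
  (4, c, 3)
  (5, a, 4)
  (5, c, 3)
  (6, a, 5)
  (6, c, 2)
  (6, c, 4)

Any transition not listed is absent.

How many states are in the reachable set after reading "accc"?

3

Start in {0}.
Read 'a': 0→{1, 2, 4}; now {1, 2, 4}.
Read 'c': 1→∅, 2→{1, 3, 6}, 4→{3}; now {1, 3, 6}.
Read 'c': 1→∅, 3→∅, 6→{2, 4}; now {2, 4}.
Read 'c': 2→{1, 3, 6}, 4→{3}; now {1, 3, 6}.
That set has 3 states.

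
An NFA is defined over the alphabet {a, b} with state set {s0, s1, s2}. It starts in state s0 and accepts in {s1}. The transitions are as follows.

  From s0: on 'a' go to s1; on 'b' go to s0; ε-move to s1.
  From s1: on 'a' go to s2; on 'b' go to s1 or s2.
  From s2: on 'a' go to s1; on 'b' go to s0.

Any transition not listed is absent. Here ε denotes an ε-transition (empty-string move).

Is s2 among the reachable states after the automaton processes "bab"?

Yes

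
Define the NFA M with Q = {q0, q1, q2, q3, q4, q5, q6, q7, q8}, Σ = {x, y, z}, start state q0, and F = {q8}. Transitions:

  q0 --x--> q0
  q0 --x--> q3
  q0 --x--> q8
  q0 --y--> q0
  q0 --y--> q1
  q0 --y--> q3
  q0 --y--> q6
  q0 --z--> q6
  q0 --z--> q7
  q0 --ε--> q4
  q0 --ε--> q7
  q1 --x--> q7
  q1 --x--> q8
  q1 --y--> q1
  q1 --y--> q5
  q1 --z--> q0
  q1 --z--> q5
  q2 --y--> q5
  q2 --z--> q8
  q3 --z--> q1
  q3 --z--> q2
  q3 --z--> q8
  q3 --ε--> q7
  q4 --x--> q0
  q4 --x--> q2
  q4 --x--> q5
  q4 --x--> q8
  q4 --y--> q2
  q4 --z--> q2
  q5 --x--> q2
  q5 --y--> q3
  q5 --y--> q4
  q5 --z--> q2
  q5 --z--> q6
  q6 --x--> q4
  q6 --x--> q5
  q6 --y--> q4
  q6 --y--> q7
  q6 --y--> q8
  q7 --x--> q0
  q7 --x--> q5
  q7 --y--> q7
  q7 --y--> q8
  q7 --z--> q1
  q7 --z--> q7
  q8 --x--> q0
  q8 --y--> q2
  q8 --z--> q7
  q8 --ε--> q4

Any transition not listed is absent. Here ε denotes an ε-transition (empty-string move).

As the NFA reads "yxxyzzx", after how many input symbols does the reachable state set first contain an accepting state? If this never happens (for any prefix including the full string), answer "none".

Start: ε-closure({q0}) = {q0, q4, q7}.
Read 'y': q0→{q0, q1, q3, q6}, q4→{q2}, q7→{q7, q8}; union {q0, q1, q2, q3, q6, q7, q8}; ε-closure = {q0, q1, q2, q3, q4, q6, q7, q8}.
None of the earlier sets intersect F, but {q0, q1, q2, q3, q4, q6, q7, q8} does.

1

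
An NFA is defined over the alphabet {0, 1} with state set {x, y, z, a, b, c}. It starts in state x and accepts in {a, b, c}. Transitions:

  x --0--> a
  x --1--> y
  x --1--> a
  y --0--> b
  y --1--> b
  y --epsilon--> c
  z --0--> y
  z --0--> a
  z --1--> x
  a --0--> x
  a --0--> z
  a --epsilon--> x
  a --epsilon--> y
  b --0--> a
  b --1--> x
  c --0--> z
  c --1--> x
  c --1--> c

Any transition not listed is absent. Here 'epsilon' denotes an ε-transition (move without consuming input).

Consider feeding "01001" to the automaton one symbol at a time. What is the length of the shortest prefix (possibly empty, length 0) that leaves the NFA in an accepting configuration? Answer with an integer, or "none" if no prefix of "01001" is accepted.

1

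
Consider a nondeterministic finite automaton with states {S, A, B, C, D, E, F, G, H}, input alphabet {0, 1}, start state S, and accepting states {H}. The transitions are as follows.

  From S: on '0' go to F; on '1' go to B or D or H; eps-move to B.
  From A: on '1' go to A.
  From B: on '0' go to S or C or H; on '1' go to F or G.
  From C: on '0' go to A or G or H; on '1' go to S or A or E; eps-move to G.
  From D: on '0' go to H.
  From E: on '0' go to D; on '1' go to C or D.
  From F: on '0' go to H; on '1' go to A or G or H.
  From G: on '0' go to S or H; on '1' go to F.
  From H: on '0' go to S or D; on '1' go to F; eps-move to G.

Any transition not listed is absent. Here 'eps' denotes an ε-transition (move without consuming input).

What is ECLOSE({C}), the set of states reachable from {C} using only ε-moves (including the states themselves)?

{C, G}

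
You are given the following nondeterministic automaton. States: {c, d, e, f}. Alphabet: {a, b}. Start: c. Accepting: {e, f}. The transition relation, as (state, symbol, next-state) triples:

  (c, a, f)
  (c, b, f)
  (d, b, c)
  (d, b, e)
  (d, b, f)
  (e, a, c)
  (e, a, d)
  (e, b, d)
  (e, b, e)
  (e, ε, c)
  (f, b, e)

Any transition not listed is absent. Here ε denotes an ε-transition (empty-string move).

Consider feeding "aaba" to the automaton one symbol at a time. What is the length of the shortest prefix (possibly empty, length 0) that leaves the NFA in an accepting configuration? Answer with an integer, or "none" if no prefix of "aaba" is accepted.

Start in {c}.
Read 'a': c→{f}; now {f}.
None of the earlier sets intersect F, but {f} does.

1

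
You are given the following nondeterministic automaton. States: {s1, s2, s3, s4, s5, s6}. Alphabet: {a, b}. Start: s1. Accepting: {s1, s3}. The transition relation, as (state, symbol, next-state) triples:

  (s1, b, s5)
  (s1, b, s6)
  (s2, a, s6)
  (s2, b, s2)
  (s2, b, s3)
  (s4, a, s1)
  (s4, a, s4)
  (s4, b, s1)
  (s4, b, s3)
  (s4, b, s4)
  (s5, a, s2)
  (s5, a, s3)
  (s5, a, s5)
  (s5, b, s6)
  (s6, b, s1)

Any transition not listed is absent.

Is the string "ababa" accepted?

No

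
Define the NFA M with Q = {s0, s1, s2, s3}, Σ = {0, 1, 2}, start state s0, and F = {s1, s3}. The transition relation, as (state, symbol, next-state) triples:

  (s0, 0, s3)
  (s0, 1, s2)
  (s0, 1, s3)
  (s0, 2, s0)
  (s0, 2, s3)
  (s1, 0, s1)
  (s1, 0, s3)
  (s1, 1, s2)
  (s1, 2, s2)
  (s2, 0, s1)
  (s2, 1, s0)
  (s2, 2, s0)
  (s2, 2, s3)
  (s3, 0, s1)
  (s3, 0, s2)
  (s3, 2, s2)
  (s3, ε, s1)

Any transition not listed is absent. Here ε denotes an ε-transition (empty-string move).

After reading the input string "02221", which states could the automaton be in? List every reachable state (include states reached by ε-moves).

Start in {s0}.
Read '0': {s0} → {s1, s3}.
Read '2': {s1, s3} → {s2}.
Read '2': {s2} → {s0, s1, s3}.
Read '2': {s0, s1, s3} → {s0, s1, s2, s3}.
Read '1': {s0, s1, s2, s3} → {s0, s1, s2, s3}.

{s0, s1, s2, s3}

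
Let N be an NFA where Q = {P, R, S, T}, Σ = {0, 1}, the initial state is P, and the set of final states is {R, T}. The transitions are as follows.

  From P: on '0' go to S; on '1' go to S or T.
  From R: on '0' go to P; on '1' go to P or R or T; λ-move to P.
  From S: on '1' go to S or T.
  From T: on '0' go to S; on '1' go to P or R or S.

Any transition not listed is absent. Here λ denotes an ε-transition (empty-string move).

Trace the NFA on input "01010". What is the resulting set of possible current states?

Start in {P}.
Read '0': {P} → {S}.
Read '1': {S} → {S, T}.
Read '0': {S, T} → {S}.
Read '1': {S} → {S, T}.
Read '0': {S, T} → {S}.

{S}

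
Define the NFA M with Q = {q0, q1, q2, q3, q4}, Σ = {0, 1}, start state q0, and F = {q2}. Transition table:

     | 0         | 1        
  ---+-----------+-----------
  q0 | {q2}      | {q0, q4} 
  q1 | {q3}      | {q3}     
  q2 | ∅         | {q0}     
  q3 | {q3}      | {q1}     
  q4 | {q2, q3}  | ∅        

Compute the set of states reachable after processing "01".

{q0}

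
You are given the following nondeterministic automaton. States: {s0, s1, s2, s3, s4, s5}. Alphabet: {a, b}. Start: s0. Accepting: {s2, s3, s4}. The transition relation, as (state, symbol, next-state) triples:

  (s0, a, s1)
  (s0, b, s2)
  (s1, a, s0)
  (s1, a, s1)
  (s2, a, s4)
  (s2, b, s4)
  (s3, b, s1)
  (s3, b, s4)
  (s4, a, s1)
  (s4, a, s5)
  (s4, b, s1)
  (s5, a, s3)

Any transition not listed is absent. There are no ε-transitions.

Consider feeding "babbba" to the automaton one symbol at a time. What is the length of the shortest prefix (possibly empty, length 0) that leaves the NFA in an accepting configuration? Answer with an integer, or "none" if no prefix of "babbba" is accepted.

Start in {s0}.
Read 'b': s0→{s2}; now {s2}.
None of the earlier sets intersect F, but {s2} does.

1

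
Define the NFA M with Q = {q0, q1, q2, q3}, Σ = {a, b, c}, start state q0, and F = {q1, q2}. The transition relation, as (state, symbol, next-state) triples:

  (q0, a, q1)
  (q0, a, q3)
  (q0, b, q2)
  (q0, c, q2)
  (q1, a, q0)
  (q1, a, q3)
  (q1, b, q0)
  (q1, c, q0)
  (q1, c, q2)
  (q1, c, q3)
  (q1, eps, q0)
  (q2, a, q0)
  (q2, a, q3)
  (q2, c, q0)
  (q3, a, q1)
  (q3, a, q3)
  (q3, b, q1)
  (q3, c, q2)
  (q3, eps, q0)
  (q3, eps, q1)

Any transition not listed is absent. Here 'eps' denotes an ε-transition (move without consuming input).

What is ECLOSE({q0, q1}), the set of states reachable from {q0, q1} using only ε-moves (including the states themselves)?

{q0, q1}

Begin with {q0, q1}.
No ε-moves leave this set, so the closure equals the set itself.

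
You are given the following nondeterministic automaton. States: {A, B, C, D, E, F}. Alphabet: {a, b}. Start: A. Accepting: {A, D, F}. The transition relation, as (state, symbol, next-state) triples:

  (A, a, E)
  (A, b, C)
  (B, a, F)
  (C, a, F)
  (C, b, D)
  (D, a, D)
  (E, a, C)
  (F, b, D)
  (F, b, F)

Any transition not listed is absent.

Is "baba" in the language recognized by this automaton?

Yes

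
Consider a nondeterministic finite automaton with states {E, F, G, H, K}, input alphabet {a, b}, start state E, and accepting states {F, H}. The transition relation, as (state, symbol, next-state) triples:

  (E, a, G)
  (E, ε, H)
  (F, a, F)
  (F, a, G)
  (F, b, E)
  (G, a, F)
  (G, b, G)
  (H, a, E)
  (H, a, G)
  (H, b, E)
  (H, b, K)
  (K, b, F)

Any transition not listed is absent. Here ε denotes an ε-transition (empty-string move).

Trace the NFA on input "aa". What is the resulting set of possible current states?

{E, F, G, H}

Start: ε-closure({E}) = {E, H}.
Read 'a': E→{G}, H→{E, G}; union {E, G}; ε-closure = {E, G, H}.
Read 'a': E→{G}, G→{F}, H→{E, G}; union {E, F, G}; ε-closure = {E, F, G, H}.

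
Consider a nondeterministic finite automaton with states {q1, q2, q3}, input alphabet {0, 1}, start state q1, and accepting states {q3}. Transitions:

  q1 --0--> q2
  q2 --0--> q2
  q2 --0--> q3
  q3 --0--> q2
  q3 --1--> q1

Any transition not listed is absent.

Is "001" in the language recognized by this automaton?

Start in {q1}.
Read '0': q1→{q2}; now {q2}.
Read '0': q2→{q2, q3}; now {q2, q3}.
Read '1': q2→∅, q3→{q1}; now {q1}.
The final set {q1} contains no accepting state.

No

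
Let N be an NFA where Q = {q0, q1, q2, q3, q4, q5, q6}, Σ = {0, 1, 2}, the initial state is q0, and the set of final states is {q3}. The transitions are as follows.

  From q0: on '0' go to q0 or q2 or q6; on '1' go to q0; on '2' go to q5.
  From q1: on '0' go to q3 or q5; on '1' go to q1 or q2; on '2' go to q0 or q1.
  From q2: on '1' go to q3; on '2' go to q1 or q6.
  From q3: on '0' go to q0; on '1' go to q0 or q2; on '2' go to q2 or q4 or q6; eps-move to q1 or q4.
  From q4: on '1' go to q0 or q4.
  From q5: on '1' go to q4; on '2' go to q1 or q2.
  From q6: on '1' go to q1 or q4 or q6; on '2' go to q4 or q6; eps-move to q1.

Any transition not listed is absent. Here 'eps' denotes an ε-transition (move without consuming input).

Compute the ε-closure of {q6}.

Begin with {q6}.
ε-move q6 → q1; add q1.

{q1, q6}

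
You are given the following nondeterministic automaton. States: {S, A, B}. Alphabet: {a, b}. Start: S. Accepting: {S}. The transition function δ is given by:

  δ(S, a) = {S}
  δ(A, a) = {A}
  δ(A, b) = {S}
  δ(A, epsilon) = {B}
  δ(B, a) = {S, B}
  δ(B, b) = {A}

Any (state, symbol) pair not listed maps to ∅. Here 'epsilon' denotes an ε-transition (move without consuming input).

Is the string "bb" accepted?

Start in {S}.
Read 'b': {S} → ∅.
The set is empty and remains empty for the remaining 1 symbol.
The final set ∅ contains no accepting state.

No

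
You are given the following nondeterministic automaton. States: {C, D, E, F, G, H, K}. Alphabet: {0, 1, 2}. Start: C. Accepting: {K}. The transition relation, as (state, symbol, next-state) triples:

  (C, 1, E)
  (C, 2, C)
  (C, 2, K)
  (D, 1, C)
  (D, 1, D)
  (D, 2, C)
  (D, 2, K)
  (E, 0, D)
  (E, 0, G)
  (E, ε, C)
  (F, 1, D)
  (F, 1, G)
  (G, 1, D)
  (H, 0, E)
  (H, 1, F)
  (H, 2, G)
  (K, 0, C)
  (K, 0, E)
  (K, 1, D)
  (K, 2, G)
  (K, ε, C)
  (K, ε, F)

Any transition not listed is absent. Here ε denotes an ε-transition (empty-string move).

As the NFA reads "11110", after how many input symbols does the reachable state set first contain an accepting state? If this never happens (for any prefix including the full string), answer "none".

none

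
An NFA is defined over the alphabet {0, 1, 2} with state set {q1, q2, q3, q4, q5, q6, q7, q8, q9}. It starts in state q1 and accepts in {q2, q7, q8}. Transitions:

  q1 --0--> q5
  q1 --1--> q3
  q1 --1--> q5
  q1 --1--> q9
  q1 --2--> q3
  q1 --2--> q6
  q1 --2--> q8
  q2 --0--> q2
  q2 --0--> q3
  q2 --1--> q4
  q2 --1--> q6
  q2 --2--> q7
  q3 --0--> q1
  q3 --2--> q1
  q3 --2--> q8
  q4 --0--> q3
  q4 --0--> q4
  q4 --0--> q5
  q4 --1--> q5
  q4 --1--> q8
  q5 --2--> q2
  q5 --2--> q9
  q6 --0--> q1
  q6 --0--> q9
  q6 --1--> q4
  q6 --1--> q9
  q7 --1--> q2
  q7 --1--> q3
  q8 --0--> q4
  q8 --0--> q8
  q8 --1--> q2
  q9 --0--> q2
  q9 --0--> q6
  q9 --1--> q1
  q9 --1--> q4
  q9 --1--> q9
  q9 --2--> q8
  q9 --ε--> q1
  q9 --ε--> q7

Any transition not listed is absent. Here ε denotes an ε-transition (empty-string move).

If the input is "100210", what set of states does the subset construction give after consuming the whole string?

Start in {q1}.
Read '1': q1→{q3, q5, q9}; union {q3, q5, q9}; ε-closure = {q1, q3, q5, q7, q9}.
Read '0': q1→{q5}, q3→{q1}, q5→∅, q7→∅, q9→{q2, q6}; now {q1, q2, q5, q6}.
Read '0': q1→{q5}, q2→{q2, q3}, q5→∅, q6→{q1, q9}; union {q1, q2, q3, q5, q9}; ε-closure = {q1, q2, q3, q5, q7, q9}.
Read '2': q1→{q3, q6, q8}, q2→{q7}, q3→{q1, q8}, q5→{q2, q9}, q7→∅, q9→{q8}; now {q1, q2, q3, q6, q7, q8, q9}.
Read '1': q1→{q3, q5, q9}, q2→{q4, q6}, q3→∅, q6→{q4, q9}, q7→{q2, q3}, q8→{q2}, q9→{q1, q4, q9}; union {q1, q2, q3, q4, q5, q6, q9}; ε-closure = {q1, q2, q3, q4, q5, q6, q7, q9}.
Read '0': q1→{q5}, q2→{q2, q3}, q3→{q1}, q4→{q3, q4, q5}, q5→∅, q6→{q1, q9}, q7→∅, q9→{q2, q6}; union {q1, q2, q3, q4, q5, q6, q9}; ε-closure = {q1, q2, q3, q4, q5, q6, q7, q9}.

{q1, q2, q3, q4, q5, q6, q7, q9}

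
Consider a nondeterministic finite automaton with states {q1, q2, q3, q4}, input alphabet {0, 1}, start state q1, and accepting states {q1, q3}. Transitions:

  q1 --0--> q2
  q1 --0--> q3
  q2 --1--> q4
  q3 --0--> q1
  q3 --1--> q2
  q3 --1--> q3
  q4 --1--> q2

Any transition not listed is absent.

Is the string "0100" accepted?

Yes

Start in {q1}.
Read '0': q1→{q2, q3}; now {q2, q3}.
Read '1': q2→{q4}, q3→{q2, q3}; now {q2, q3, q4}.
Read '0': q2→∅, q3→{q1}, q4→∅; now {q1}.
Read '0': q1→{q2, q3}; now {q2, q3}.
The final set {q2, q3} contains the accepting state q3.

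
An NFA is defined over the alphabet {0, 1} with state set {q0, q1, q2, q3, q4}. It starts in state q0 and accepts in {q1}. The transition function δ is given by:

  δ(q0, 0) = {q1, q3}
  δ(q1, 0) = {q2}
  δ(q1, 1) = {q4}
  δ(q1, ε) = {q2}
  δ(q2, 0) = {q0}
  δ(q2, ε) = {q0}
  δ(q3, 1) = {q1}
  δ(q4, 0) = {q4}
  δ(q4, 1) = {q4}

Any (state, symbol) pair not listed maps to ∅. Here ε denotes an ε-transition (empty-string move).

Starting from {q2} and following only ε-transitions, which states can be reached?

{q0, q2}

Begin with {q2}.
ε-move q2 → q0; add q0.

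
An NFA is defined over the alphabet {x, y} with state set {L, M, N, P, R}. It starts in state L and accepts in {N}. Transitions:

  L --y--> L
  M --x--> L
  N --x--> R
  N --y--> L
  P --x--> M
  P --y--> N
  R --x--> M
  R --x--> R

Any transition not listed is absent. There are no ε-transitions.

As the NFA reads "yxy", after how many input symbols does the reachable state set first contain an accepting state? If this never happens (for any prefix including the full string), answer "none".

Start in {L}.
Read 'y': L→{L}; now {L}.
Read 'x': L→∅; now ∅.
The set is empty and remains empty for the remaining 1 symbol.
No reachable set along the way intersects F.

none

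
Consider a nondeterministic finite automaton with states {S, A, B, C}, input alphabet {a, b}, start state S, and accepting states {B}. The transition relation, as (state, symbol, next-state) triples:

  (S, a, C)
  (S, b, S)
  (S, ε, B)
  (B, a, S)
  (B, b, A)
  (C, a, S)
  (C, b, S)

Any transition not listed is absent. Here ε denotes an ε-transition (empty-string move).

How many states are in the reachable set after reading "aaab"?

3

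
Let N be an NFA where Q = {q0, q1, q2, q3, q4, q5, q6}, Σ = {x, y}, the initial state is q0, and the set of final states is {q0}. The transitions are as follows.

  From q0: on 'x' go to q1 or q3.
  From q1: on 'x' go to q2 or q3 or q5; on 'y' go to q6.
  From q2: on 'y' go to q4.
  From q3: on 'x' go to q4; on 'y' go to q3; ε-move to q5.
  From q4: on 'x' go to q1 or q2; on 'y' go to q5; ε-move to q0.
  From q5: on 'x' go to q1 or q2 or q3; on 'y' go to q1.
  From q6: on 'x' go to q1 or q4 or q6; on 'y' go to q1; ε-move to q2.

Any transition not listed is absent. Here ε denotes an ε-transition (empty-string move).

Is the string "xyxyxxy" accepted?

Start in {q0}.
Read 'x': {q0} → {q1, q3, q5}.
Read 'y': {q1, q3, q5} → {q1, q2, q3, q5, q6}.
Read 'x': {q1, q2, q3, q5, q6} → {q0, q1, q2, q3, q4, q5, q6}.
Read 'y': {q0, q1, q2, q3, q4, q5, q6} → {q0, q1, q2, q3, q4, q5, q6}.
Read 'x': {q0, q1, q2, q3, q4, q5, q6} → {q0, q1, q2, q3, q4, q5, q6}.
Read 'x': {q0, q1, q2, q3, q4, q5, q6} → {q0, q1, q2, q3, q4, q5, q6}.
Read 'y': {q0, q1, q2, q3, q4, q5, q6} → {q0, q1, q2, q3, q4, q5, q6}.
The final set {q0, q1, q2, q3, q4, q5, q6} contains the accepting state q0.

Yes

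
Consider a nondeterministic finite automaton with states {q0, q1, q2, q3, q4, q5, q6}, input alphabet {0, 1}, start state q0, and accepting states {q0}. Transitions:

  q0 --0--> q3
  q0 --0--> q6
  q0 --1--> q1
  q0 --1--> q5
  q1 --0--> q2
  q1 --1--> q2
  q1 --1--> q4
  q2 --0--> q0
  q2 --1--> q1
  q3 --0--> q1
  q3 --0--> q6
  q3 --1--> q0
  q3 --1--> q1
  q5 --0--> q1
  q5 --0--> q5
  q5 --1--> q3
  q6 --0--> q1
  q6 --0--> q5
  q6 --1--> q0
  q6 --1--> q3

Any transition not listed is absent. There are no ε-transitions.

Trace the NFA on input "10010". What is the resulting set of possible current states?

Start in {q0}.
Read '1': q0→{q1, q5}; now {q1, q5}.
Read '0': q1→{q2}, q5→{q1, q5}; now {q1, q2, q5}.
Read '0': q1→{q2}, q2→{q0}, q5→{q1, q5}; now {q0, q1, q2, q5}.
Read '1': q0→{q1, q5}, q1→{q2, q4}, q2→{q1}, q5→{q3}; now {q1, q2, q3, q4, q5}.
Read '0': q1→{q2}, q2→{q0}, q3→{q1, q6}, q4→∅, q5→{q1, q5}; now {q0, q1, q2, q5, q6}.

{q0, q1, q2, q5, q6}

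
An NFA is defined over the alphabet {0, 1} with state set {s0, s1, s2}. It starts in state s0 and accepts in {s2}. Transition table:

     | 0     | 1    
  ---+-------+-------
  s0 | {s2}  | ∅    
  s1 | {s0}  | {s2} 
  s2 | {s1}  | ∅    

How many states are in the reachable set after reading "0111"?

0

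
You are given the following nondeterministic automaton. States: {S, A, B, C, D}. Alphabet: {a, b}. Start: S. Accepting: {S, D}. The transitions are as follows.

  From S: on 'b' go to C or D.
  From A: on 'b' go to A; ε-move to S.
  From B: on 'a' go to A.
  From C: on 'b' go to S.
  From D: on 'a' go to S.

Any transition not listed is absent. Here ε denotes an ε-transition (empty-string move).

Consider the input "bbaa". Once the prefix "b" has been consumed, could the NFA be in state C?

Yes

Start in {S}.
Read 'b': {S} → {C, D}.
State C is in {C, D}.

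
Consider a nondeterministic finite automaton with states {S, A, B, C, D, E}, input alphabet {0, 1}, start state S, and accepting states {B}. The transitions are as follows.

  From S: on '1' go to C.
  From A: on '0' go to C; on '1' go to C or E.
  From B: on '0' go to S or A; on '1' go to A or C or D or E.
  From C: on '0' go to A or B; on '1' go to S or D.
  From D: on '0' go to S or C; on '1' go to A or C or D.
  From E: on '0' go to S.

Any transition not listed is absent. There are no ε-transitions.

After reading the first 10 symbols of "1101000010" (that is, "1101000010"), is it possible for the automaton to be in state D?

Start in {S}.
Read '1': S→{C}; now {C}.
Read '1': C→{S, D}; now {S, D}.
Read '0': S→∅, D→{S, C}; now {S, C}.
Read '1': S→{C}, C→{S, D}; now {S, C, D}.
Read '0': S→∅, C→{A, B}, D→{S, C}; now {S, A, B, C}.
Read '0': S→∅, A→{C}, B→{S, A}, C→{A, B}; now {S, A, B, C}.
Read '0': S→∅, A→{C}, B→{S, A}, C→{A, B}; now {S, A, B, C}.
Read '0': S→∅, A→{C}, B→{S, A}, C→{A, B}; now {S, A, B, C}.
Read '1': S→{C}, A→{C, E}, B→{A, C, D, E}, C→{S, D}; now {S, A, C, D, E}.
Read '0': S→∅, A→{C}, C→{A, B}, D→{S, C}, E→{S}; now {S, A, B, C}.
State D is not in {S, A, B, C}.

No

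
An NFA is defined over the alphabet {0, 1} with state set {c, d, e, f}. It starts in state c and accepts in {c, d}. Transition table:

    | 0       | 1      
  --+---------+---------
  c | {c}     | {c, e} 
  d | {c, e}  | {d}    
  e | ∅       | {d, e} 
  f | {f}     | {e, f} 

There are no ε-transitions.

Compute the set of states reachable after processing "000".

Start in {c}.
Read '0': c→{c}; now {c}.
Read '0': c→{c}; now {c}.
Read '0': c→{c}; now {c}.

{c}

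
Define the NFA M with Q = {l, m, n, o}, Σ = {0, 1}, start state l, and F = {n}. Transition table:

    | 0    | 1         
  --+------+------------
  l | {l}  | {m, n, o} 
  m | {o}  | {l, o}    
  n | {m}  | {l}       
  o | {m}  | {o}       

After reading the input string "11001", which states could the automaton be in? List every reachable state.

Start in {l}.
Read '1': l→{m, n, o}; now {m, n, o}.
Read '1': m→{l, o}, n→{l}, o→{o}; now {l, o}.
Read '0': l→{l}, o→{m}; now {l, m}.
Read '0': l→{l}, m→{o}; now {l, o}.
Read '1': l→{m, n, o}, o→{o}; now {m, n, o}.

{m, n, o}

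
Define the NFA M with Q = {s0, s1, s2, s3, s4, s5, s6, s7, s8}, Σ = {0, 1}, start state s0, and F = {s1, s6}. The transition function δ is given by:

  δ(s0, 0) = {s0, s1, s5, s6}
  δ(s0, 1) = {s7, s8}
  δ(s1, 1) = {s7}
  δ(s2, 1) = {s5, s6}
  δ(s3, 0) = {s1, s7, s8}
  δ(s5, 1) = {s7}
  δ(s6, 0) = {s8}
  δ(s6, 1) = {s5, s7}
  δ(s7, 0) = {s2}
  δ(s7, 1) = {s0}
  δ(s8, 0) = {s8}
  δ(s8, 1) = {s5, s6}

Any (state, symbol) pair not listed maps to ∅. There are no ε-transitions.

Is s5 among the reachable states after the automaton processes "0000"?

Yes

Start in {s0}.
Read '0': s0→{s0, s1, s5, s6}; now {s0, s1, s5, s6}.
Read '0': s0→{s0, s1, s5, s6}, s1→∅, s5→∅, s6→{s8}; now {s0, s1, s5, s6, s8}.
Read '0': s0→{s0, s1, s5, s6}, s1→∅, s5→∅, s6→{s8}, s8→{s8}; now {s0, s1, s5, s6, s8}.
Read '0': s0→{s0, s1, s5, s6}, s1→∅, s5→∅, s6→{s8}, s8→{s8}; now {s0, s1, s5, s6, s8}.
State s5 is in {s0, s1, s5, s6, s8}.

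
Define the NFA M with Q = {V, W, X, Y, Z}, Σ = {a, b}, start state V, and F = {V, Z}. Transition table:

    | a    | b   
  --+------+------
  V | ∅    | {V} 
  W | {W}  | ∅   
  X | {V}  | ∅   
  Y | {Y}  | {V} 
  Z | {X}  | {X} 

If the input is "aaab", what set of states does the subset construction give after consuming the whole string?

Start in {V}.
Read 'a': V→∅; now ∅.
The set is empty and remains empty for the remaining 3 symbols.

∅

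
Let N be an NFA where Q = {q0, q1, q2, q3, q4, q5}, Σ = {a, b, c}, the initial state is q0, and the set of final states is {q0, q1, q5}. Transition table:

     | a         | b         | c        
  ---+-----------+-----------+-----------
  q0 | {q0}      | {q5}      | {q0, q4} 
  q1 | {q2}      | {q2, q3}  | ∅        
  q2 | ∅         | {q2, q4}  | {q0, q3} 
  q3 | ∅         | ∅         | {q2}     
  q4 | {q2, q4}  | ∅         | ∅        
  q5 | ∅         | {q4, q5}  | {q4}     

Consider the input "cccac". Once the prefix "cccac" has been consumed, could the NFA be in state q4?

Yes

Start in {q0}.
Read 'c': {q0} → {q0, q4}.
Read 'c': {q0, q4} → {q0, q4}.
Read 'c': {q0, q4} → {q0, q4}.
Read 'a': {q0, q4} → {q0, q2, q4}.
Read 'c': {q0, q2, q4} → {q0, q3, q4}.
State q4 is in {q0, q3, q4}.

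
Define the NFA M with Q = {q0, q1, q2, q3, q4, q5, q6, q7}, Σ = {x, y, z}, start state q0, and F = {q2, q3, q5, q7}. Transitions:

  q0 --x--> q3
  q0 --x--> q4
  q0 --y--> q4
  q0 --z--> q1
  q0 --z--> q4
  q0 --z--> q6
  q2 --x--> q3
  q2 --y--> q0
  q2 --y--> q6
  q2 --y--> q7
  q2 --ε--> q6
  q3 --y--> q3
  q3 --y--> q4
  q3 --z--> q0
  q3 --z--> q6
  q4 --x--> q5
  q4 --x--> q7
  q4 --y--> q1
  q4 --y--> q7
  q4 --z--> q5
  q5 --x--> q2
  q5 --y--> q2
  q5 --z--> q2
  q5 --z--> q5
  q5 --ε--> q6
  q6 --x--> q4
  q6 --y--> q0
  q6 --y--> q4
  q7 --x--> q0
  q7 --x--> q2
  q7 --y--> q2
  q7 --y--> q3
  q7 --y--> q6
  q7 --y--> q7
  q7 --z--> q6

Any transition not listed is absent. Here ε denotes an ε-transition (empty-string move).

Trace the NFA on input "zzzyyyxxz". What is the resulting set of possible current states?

Start in {q0}.
Read 'z': {q0} → {q1, q4, q6}.
Read 'z': {q1, q4, q6} → {q5, q6}.
Read 'z': {q5, q6} → {q2, q5, q6}.
Read 'y': {q2, q5, q6} → {q0, q2, q4, q6, q7}.
Read 'y': {q0, q2, q4, q6, q7} → {q0, q1, q2, q3, q4, q6, q7}.
Read 'y': {q0, q1, q2, q3, q4, q6, q7} → {q0, q1, q2, q3, q4, q6, q7}.
Read 'x': {q0, q1, q2, q3, q4, q6, q7} → {q0, q2, q3, q4, q5, q6, q7}.
Read 'x': {q0, q2, q3, q4, q5, q6, q7} → {q0, q2, q3, q4, q5, q6, q7}.
Read 'z': {q0, q2, q3, q4, q5, q6, q7} → {q0, q1, q2, q4, q5, q6}.

{q0, q1, q2, q4, q5, q6}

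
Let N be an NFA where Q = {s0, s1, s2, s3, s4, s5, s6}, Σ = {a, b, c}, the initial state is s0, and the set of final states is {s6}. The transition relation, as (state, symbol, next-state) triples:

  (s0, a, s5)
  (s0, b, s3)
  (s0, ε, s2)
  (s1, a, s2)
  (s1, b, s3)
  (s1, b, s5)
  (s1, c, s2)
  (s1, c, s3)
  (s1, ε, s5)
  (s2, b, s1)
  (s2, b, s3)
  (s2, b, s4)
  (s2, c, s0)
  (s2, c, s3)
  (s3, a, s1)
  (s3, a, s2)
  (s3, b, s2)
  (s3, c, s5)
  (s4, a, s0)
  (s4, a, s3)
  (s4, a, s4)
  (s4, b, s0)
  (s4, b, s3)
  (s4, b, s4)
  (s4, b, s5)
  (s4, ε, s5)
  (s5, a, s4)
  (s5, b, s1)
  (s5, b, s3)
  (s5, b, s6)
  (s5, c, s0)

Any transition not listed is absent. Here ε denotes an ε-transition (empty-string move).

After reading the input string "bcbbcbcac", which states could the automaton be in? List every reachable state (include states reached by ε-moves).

{s0, s2, s3}

Start: ε-closure({s0}) = {s0, s2}.
Read 'b': s0→{s3}, s2→{s1, s3, s4}; union {s1, s3, s4}; ε-closure = {s1, s3, s4, s5}.
Read 'c': s1→{s2, s3}, s3→{s5}, s4→∅, s5→{s0}; now {s0, s2, s3, s5}.
Read 'b': s0→{s3}, s2→{s1, s3, s4}, s3→{s2}, s5→{s1, s3, s6}; union {s1, s2, s3, s4, s6}; ε-closure = {s1, s2, s3, s4, s5, s6}.
Read 'b': s1→{s3, s5}, s2→{s1, s3, s4}, s3→{s2}, s4→{s0, s3, s4, s5}, s5→{s1, s3, s6}, s6→∅; now {s0, s1, s2, s3, s4, s5, s6}.
Read 'c': s0→∅, s1→{s2, s3}, s2→{s0, s3}, s3→{s5}, s4→∅, s5→{s0}, s6→∅; now {s0, s2, s3, s5}.
Read 'b': s0→{s3}, s2→{s1, s3, s4}, s3→{s2}, s5→{s1, s3, s6}; union {s1, s2, s3, s4, s6}; ε-closure = {s1, s2, s3, s4, s5, s6}.
Read 'c': s1→{s2, s3}, s2→{s0, s3}, s3→{s5}, s4→∅, s5→{s0}, s6→∅; now {s0, s2, s3, s5}.
Read 'a': s0→{s5}, s2→∅, s3→{s1, s2}, s5→{s4}; now {s1, s2, s4, s5}.
Read 'c': s1→{s2, s3}, s2→{s0, s3}, s4→∅, s5→{s0}; now {s0, s2, s3}.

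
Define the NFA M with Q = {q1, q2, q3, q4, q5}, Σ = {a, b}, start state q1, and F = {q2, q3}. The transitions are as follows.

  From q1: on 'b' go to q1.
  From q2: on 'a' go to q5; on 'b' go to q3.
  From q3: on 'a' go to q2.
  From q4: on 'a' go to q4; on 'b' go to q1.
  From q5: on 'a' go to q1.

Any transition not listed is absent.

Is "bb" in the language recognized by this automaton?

No

Start in {q1}.
Read 'b': q1→{q1}; now {q1}.
Read 'b': q1→{q1}; now {q1}.
The final set {q1} contains no accepting state.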